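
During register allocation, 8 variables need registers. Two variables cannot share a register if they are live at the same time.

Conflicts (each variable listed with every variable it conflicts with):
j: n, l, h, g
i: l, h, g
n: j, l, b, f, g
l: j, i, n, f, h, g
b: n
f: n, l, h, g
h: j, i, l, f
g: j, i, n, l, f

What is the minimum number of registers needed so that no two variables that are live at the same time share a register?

j, n, l, g are mutually in conflict, so at least 4 registers are needed.
4 registers suffice: register 1 → {l, b}; register 2 → {n, h}; register 3 → {g}; register 4 → {j, i, f}. Each listed conflict is separated.

4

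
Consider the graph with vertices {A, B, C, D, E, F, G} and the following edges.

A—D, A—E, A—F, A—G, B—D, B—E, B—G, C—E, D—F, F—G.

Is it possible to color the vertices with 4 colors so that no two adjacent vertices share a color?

The chromatic number is 3. A, D, F are pairwise adjacent, so at least 3 colors are needed.
3 colors suffice: color 1 → {A, B, C}; color 2 → {D, E, G}; color 3 → {F}.
Since 4 ≥ 3, a proper 4-coloring certainly exists.

Yes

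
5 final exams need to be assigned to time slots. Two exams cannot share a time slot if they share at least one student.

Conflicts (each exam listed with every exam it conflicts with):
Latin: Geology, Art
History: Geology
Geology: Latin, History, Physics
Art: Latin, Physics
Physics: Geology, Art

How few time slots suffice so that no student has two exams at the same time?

Geology and Physics conflict, so at least 2 time slots are needed.
2 time slots suffice: time slot 1 → {Geology, Art}; time slot 2 → {Latin, History, Physics}. Every pair that conflicts lands in different time slots.

2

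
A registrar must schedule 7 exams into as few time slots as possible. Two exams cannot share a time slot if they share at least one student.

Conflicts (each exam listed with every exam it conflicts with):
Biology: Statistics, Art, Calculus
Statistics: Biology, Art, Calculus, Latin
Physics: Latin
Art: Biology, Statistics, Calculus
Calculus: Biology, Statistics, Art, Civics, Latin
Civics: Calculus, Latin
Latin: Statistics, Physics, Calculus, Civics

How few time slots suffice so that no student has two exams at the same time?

4

Biology, Statistics, Art, Calculus pairwise conflict, so at least 4 time slots are needed.
4 time slots suffice: time slot 1 → {Physics, Calculus}; time slot 2 → {Statistics, Civics}; time slot 3 → {Art, Latin}; time slot 4 → {Biology}. Every pair that conflicts lands in different time slots.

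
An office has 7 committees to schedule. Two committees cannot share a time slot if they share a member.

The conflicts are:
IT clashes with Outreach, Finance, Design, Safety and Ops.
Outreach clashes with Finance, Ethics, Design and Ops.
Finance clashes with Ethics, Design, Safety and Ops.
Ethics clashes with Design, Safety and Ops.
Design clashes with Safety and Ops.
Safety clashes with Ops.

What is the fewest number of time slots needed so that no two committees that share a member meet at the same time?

IT, Finance, Design, Safety, Ops all conflict with each other, so at least 5 time slots are needed.
5 time slots suffice: time slot 1 → {Design}; time slot 2 → {Finance}; time slot 3 → {Ops}; time slot 4 → {IT, Ethics}; time slot 5 → {Outreach, Safety}. Each listed conflict is separated.

5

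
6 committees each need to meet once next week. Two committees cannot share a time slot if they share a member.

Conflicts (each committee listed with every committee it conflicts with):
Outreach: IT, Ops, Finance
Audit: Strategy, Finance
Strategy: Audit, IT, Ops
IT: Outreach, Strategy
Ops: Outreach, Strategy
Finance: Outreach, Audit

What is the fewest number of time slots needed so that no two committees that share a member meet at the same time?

3

The cycle Finance-Outreach-IT-Strategy-Audit-Finance has odd length 5, so it cannot be 2-colored; at least 3 time slots are needed.
3 time slots suffice: time slot 1 → {Outreach, Strategy}; time slot 2 → {Audit, IT, Ops}; time slot 3 → {Finance}. Each listed conflict is separated.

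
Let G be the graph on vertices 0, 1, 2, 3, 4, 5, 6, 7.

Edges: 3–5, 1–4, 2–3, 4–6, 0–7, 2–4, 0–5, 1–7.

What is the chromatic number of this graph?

The cycle 7-0-5-3-2-4-1-7 has odd length 7, so it cannot be 2-colored; at least 3 colors are needed.
A valid assignment using 3 colors: 0=red, 1=green, 2=blue, 3=red, 4=red, 5=blue, 6=blue, 7=blue. No two adjacent vertices share a color.

3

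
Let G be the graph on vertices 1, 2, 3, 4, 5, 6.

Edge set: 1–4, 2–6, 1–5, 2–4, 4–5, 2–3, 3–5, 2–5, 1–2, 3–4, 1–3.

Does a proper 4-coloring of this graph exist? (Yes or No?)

1, 2, 3, 4, 5 form a clique, so at least 5 colors are needed.
So 4 colors are not enough.

No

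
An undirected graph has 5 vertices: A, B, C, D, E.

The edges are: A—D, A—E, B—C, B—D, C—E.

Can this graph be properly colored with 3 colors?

The chromatic number is 3. The cycle C-E-A-D-B-C has odd length 5, so it cannot be 2-colored; at least 3 colors are needed.
3 colors suffice: color red → {A, C}; color blue → {B, E}; color green → {D}.
That is already a proper 3-coloring.

Yes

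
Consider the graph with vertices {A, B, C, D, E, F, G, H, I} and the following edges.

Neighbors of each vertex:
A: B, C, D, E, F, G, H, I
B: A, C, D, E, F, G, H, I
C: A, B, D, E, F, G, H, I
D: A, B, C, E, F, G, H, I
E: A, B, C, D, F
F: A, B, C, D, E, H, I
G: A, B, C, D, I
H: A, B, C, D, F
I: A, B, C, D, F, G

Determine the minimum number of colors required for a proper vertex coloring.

6

A, B, C, D, E, F are pairwise adjacent (a clique of size 6), so at least 6 colors are needed.
6 colors suffice: color 1 → {B}; color 2 → {C}; color 3 → {A}; color 4 → {D}; color 5 → {F, G}; color 6 → {E, H, I}. Each edge has distinct colors on its endpoints.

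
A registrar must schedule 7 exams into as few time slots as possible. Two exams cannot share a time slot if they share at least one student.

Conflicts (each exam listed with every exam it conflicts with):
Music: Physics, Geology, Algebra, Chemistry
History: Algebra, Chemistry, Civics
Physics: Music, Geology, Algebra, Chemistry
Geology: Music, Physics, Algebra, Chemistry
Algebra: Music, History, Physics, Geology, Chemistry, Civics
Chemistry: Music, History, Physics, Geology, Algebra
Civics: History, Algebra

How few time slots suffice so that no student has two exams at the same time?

Music, Physics, Geology, Algebra, Chemistry pairwise conflict, so at least 5 time slots are needed.
5 time slots suffice: time slot 1 → {Algebra}; time slot 2 → {Chemistry, Civics}; time slot 3 → {Music, History}; time slot 4 → {Geology}; time slot 5 → {Physics}. Every pair that conflicts lands in different time slots.

5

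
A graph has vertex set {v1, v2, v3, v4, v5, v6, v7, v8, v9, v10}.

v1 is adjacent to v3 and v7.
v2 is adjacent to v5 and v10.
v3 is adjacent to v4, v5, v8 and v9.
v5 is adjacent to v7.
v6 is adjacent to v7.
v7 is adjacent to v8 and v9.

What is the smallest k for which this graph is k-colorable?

v3 and v4 are adjacent, so at least 2 colors are needed.
2 colors suffice: color red → {v2, v3, v7}; color blue → {v1, v4, v5, v6, v8, v9, v10}. No two adjacent vertices share a color.

2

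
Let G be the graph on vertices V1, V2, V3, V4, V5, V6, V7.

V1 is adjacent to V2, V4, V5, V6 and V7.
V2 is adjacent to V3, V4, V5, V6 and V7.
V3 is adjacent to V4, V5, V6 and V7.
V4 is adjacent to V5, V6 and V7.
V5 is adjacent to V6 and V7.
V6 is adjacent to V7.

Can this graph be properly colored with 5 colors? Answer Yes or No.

No

V1, V2, V4, V5, V6, V7 are pairwise adjacent (a clique of size 6), so at least 6 colors are needed.
So 5 colors are not enough.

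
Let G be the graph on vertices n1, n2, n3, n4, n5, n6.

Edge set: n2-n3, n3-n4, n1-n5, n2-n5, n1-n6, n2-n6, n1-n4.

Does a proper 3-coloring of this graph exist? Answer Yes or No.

The chromatic number is 3. The cycle n6-n1-n4-n3-n2-n6 has odd length 5, so it cannot be 2-colored; at least 3 colors are needed.
3 colors suffice: color 1 → {n1, n2}; color 2 → {n4, n5, n6}; color 3 → {n3}.
That is already a proper 3-coloring.

Yes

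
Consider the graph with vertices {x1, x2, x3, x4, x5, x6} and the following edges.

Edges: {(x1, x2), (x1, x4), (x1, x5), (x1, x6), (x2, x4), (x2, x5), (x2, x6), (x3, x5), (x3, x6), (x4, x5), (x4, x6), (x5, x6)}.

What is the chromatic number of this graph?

x1, x2, x4, x5, x6 are pairwise adjacent (a clique of size 5), so at least 5 colors are needed.
5 colors suffice: color 1 → {x6}; color 2 → {x5}; color 3 → {x1, x3}; color 4 → {x2}; color 5 → {x4}. Every edge joins two different colors.

5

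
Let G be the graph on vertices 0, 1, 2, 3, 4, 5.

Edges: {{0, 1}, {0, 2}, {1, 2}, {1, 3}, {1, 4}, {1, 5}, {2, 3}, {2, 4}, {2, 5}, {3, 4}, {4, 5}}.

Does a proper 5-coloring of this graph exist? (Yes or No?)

Yes

The chromatic number is 4. 1, 2, 4, 5 are mutually adjacent (a clique of size 4), so at least 4 colors are needed.
4 colors suffice: color red → {1}; color blue → {2}; color green → {0, 4}; color yellow → {3, 5}.
Since 5 ≥ 4, a proper 5-coloring certainly exists.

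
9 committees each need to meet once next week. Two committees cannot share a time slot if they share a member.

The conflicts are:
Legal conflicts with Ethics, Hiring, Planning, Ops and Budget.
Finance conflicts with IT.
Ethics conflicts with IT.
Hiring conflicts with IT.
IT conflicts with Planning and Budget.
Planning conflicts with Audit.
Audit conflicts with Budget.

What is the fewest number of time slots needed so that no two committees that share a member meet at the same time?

Hiring and IT conflict, so at least 2 time slots are needed.
2 time slots suffice: Legal=1, Finance=2, Ethics=2, Hiring=2, IT=1, Planning=2, Audit=1, Ops=2, Budget=2. Each listed conflict is separated.

2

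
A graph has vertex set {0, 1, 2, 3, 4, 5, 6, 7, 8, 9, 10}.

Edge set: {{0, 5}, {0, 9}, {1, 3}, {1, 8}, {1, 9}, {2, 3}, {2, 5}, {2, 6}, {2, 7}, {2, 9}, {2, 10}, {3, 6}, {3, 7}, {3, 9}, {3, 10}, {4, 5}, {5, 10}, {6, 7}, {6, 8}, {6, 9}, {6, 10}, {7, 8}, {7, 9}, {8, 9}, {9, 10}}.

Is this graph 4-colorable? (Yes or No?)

2, 3, 6, 7, 9 are pairwise adjacent (a clique of size 5), so at least 5 colors are needed.
So 4 colors are not enough.

No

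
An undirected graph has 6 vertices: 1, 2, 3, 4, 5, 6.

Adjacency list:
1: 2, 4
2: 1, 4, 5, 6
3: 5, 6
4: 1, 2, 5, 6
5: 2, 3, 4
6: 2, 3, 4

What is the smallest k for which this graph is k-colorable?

3

2, 4, 6 are pairwise adjacent, so at least 3 colors are needed.
One proper 3-coloring: 1=c, 2=b, 3=a, 4=a, 5=c, 6=c. No two adjacent vertices share a color.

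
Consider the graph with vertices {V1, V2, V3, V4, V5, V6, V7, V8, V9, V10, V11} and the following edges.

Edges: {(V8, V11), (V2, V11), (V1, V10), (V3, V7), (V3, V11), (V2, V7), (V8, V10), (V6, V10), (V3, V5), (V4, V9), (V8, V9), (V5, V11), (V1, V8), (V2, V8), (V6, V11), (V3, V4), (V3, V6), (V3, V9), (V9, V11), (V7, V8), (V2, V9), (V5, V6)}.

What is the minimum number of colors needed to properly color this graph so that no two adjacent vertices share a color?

4

V2, V8, V9, V11 are pairwise adjacent (a clique of size 4), so at least 4 colors are needed.
One proper 4-coloring: V1=3, V2=4, V3=2, V4=1, V5=4, V6=3, V7=1, V8=2, V9=3, V10=1, V11=1. Each edge has distinct colors on its endpoints.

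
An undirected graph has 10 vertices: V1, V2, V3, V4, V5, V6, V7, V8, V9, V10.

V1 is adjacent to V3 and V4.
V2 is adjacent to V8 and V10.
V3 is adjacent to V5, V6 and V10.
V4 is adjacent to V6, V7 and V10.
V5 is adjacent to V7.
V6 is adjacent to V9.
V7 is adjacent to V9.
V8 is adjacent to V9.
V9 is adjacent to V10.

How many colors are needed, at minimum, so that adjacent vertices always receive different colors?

3

The cycle V4-V7-V5-V3-V6-V4 has odd length 5, so it cannot be 2-colored; at least 3 colors are needed.
3 colors suffice: color red → {V2, V3, V4, V9}; color blue → {V1, V6, V7, V8, V10}; color green → {V5}. Each edge has distinct colors on its endpoints.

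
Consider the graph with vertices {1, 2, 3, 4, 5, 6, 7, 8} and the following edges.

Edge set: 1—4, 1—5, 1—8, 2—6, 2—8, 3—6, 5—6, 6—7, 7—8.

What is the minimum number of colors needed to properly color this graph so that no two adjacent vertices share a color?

The cycle 2-8-1-5-6-2 has odd length 5, so it cannot be 2-colored; at least 3 colors are needed.
3 colors suffice: color red → {1, 6}; color blue → {3, 4, 5, 8}; color green → {2, 7}. Each edge has distinct colors on its endpoints.

3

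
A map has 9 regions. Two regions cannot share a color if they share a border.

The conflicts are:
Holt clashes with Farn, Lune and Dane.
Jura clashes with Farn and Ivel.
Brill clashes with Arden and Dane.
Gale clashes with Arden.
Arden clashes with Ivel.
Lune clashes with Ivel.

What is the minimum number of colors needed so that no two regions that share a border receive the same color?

The cycle Holt-Lune-Ivel-Jura-Farn-Holt has odd length 5, so it cannot be 2-colored; at least 3 colors are needed.
3 colors suffice: Holt=1, Jura=2, Farn=3, Brill=1, Gale=1, Arden=2, Lune=2, Dane=2, Ivel=1. No two conflicting regions share a color.

3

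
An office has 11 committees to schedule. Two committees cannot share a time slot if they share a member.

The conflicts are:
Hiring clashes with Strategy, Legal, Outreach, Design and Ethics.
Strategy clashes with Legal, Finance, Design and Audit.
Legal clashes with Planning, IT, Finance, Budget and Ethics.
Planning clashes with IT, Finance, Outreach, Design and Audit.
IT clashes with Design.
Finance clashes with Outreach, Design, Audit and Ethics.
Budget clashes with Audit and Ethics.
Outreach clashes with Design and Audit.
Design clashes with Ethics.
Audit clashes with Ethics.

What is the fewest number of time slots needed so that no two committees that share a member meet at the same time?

Planning, Finance, Outreach, Design all conflict with each other, so at least 4 time slots are needed.
4 time slots suffice: time slot 1 → {Legal, Design, Audit}; time slot 2 → {Hiring, IT, Finance, Budget}; time slot 3 → {Strategy, Planning, Ethics}; time slot 4 → {Outreach}. No two conflicting committees share a time slot.

4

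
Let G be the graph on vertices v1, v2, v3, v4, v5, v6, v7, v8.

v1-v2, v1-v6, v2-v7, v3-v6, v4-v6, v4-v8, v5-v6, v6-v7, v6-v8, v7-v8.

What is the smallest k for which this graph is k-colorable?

3

v6, v7, v8 form a triangle, so at least 3 colors are needed.
A valid assignment using 3 colors: v1=blue, v2=red, v3=blue, v4=blue, v5=blue, v6=red, v7=blue, v8=green. Every edge joins two different colors.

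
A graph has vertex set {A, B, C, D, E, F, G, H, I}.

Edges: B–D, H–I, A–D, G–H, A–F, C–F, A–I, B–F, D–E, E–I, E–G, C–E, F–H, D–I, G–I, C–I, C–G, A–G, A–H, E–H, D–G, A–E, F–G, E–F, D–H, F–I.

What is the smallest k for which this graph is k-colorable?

6

A, E, F, G, H, I are pairwise adjacent (a clique of size 6), so at least 6 colors are needed.
6 colors suffice: A=6, B=1, C=5, D=3, E=4, F=3, G=1, H=5, I=2. Every edge joins two different colors.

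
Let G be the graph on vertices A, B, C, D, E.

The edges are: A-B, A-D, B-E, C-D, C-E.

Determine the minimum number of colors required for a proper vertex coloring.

3

The cycle A-D-C-E-B-A has odd length 5, so it cannot be 2-colored; at least 3 colors are needed.
3 colors suffice: A=green, B=red, C=red, D=blue, E=blue. No two adjacent vertices share a color.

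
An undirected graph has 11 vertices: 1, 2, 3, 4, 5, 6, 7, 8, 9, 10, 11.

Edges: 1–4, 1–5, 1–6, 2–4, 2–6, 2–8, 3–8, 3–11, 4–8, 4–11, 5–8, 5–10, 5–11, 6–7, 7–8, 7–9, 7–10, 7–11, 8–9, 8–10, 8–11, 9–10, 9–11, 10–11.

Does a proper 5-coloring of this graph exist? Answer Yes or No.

Yes

The chromatic number is 5. 7, 8, 9, 10, 11 are mutually adjacent (a clique of size 5), so at least 5 colors are needed.
A valid assignment using 5 colors: 1=b, 2=b, 3=c, 4=c, 5=c, 6=a, 7=c, 8=a, 9=e, 10=d, 11=b.
That is already a proper 5-coloring.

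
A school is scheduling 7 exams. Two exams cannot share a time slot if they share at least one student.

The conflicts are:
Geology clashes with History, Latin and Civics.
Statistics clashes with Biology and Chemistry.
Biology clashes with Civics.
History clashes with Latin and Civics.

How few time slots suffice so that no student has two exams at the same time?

Geology, History, Civics pairwise conflict, so at least 3 time slots are needed.
3 time slots suffice: Geology=3, Statistics=2, Biology=1, Chemistry=1, History=1, Latin=2, Civics=2. Every pair that conflicts lands in different time slots.

3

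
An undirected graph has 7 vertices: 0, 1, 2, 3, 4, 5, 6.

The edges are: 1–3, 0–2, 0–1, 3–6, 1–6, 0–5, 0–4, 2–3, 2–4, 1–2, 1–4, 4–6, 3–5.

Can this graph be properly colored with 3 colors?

No

0, 1, 2, 4 form a clique, so at least 4 colors are needed.
So 3 colors are not enough.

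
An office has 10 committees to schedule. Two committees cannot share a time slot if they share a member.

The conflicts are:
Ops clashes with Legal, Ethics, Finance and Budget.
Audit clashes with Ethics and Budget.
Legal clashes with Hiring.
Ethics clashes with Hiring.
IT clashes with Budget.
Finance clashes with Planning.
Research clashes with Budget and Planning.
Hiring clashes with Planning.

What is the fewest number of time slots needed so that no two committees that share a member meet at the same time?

3

The cycle Ops-Ethics-Hiring-Planning-Finance-Ops has odd length 5, so it cannot be 2-colored; at least 3 time slots are needed.
A valid assignment using 3 time slots: Ops=2, Audit=2, Legal=3, Ethics=3, IT=2, Finance=1, Research=3, Budget=1, Hiring=1, Planning=2. Each listed conflict is separated.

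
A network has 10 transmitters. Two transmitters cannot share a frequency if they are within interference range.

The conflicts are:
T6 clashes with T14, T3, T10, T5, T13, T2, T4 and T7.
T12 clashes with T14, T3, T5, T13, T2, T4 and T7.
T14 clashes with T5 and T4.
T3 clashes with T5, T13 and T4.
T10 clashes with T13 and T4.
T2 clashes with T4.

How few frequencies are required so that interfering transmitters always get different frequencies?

3

T12, T3, T5 are mutually in conflict, so at least 3 frequencies are needed.
3 frequencies suffice: frequency 1 → {T6, T12}; frequency 2 → {T5, T13, T4, T7}; frequency 3 → {T14, T3, T10, T2}. Each listed conflict is separated.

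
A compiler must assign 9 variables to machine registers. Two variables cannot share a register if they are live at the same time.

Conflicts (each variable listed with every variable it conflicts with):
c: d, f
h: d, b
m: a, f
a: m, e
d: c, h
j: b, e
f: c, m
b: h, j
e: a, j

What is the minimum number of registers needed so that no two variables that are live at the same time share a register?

The cycle m-a-e-j-b-h-d-c-f-m has odd length 9, so it cannot be 2-colored; at least 3 registers are needed.
A valid assignment using 3 registers: c=1, h=2, m=1, a=2, d=3, j=2, f=2, b=1, e=1. Each listed conflict is separated.

3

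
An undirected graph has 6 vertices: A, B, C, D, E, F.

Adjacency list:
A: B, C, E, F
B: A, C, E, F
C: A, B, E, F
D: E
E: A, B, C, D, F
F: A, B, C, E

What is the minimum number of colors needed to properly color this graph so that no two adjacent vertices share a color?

A, B, C, E, F are mutually adjacent (a clique of size 5), so at least 5 colors are needed.
One proper 5-coloring: A=blue, B=purple, C=green, D=blue, E=red, F=yellow. No two adjacent vertices share a color.

5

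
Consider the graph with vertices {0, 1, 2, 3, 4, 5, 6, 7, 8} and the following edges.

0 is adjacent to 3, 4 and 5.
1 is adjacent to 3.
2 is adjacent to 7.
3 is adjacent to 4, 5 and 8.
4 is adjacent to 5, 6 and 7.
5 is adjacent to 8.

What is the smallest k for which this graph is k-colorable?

0, 3, 4, 5 form a clique, so at least 4 colors are needed.
A valid assignment using 4 colors: 0=yellow, 1=blue, 2=blue, 3=red, 4=blue, 5=green, 6=red, 7=red, 8=blue. Each edge has distinct colors on its endpoints.

4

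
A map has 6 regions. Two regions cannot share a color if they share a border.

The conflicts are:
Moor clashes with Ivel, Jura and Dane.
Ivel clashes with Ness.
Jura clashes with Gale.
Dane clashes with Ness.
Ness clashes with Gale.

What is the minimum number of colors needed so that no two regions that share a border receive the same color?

The cycle Gale-Jura-Moor-Dane-Ness-Gale has odd length 5, so it cannot be 2-colored; at least 3 colors are needed.
One proper 3-coloring: Moor=1, Ivel=2, Jura=2, Dane=2, Ness=1, Gale=3. Each listed conflict is separated.

3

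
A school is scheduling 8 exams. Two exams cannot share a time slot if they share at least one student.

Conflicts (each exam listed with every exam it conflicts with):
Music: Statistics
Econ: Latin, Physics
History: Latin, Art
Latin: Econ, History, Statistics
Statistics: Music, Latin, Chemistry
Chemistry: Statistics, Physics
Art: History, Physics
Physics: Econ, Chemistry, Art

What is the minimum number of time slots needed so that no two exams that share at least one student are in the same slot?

The cycle Latin-Statistics-Chemistry-Physics-Econ-Latin has odd length 5, so it cannot be 2-colored; at least 3 time slots are needed.
3 time slots suffice: Music=1, Econ=2, History=2, Latin=1, Statistics=2, Chemistry=3, Art=3, Physics=1. No two conflicting exams share a time slot.

3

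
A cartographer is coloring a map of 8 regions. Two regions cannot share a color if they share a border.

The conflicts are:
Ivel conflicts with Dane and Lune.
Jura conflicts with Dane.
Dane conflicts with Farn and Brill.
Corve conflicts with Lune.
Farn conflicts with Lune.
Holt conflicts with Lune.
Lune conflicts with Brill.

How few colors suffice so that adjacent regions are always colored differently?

Corve and Lune conflict, so at least 2 colors are needed.
2 colors suffice: color 1 → {Dane, Lune}; color 2 → {Ivel, Jura, Corve, Farn, Holt, Brill}. No two conflicting regions share a color.

2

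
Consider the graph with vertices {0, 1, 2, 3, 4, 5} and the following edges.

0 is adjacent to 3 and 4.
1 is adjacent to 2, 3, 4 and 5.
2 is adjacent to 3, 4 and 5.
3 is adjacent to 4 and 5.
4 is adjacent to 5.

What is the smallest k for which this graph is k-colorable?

5

1, 2, 3, 4, 5 are pairwise adjacent (a clique of size 5), so at least 5 colors are needed.
5 colors suffice: color red → {4}; color blue → {3}; color green → {0, 1}; color yellow → {2}; color purple → {5}. No two adjacent vertices share a color.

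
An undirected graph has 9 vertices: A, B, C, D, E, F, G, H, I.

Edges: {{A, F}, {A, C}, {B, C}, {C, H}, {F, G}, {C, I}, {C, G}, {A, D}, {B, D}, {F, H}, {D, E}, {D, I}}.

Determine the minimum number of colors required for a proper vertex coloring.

2

C and G are adjacent, so at least 2 colors are needed.
One proper 2-coloring: A=2, B=2, C=1, D=1, E=2, F=1, G=2, H=2, I=2. Every edge joins two different colors.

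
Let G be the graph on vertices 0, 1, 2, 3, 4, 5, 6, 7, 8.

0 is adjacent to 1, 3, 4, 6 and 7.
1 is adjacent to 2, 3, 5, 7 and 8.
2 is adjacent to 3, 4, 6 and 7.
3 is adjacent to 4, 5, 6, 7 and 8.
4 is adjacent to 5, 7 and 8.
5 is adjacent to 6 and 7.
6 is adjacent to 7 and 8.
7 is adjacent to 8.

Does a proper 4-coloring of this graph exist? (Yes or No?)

Yes

The chromatic number is 4. 3, 4, 5, 7 are pairwise adjacent (a clique of size 4), so at least 4 colors are needed.
4 colors suffice: color red → {3}; color blue → {7}; color green → {1, 4, 6}; color yellow → {0, 2, 5, 8}.
That is already a proper 4-coloring.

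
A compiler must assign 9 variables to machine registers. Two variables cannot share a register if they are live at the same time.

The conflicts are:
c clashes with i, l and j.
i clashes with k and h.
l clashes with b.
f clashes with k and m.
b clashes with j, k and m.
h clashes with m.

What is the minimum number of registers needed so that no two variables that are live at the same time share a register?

The cycle k-b-l-c-i-k has odd length 5, so it cannot be 2-colored; at least 3 registers are needed.
3 registers suffice: register 1 → {i, f, b}; register 2 → {c, k, m}; register 3 → {l, j, h}. Each listed conflict is separated.

3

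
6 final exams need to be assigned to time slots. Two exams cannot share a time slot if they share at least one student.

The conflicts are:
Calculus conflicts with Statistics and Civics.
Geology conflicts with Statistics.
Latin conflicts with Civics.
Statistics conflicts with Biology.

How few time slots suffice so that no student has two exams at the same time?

Calculus and Civics conflict, so at least 2 time slots are needed.
2 time slots suffice: time slot 1 → {Statistics, Civics}; time slot 2 → {Calculus, Geology, Latin, Biology}. Each listed conflict is separated.

2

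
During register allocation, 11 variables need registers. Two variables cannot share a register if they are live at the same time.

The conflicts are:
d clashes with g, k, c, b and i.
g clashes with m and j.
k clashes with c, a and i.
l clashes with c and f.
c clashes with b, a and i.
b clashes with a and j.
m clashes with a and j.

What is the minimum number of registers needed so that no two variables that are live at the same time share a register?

4

d, k, c, i all conflict with each other, so at least 4 registers are needed.
4 registers suffice: d=2, g=3, k=3, l=2, c=1, b=3, f=1, m=1, a=2, i=4, j=2. No two conflicting variables share a register.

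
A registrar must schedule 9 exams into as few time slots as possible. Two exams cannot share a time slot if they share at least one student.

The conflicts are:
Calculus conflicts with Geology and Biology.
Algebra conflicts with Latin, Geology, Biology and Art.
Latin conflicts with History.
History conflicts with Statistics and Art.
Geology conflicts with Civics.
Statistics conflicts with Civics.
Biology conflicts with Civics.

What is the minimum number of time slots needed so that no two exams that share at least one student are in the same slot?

Latin and History conflict, so at least 2 time slots are needed.
A valid assignment using 2 time slots: Calculus=1, Algebra=1, Latin=2, History=1, Geology=2, Statistics=2, Biology=2, Art=2, Civics=1. Every pair that conflicts lands in different time slots.

2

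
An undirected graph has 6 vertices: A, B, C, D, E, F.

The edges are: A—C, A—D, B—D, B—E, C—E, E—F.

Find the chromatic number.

3

The cycle D-B-E-C-A-D has odd length 5, so it cannot be 2-colored; at least 3 colors are needed.
One proper 3-coloring: A=red, B=blue, C=blue, D=green, E=red, F=blue. Each edge has distinct colors on its endpoints.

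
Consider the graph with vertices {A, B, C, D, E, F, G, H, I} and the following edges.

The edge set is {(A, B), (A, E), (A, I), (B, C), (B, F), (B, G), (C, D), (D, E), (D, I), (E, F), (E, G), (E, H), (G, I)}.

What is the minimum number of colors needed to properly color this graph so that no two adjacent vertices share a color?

3

The cycle B-A-E-D-C-B has odd length 5, so it cannot be 2-colored; at least 3 colors are needed.
3 colors suffice: color 1 → {B, E, I}; color 2 → {A, D, F, G, H}; color 3 → {C}. Each edge has distinct colors on its endpoints.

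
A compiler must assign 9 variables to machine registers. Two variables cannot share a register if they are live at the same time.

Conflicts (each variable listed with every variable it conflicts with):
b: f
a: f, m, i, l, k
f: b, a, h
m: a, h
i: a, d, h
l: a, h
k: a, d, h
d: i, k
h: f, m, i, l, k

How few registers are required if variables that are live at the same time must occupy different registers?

2

f and h conflict, so at least 2 registers are needed.
2 registers suffice: b=1, a=1, f=2, m=2, i=2, l=2, k=2, d=1, h=1. Each listed conflict is separated.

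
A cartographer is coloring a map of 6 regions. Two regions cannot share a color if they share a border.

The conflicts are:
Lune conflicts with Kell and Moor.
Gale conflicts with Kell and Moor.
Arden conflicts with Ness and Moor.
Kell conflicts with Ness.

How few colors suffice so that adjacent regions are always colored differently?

3

The cycle Kell-Lune-Moor-Arden-Ness-Kell has odd length 5, so it cannot be 2-colored; at least 3 colors are needed.
3 colors suffice: Lune=2, Gale=2, Arden=2, Kell=1, Ness=3, Moor=1. No two conflicting regions share a color.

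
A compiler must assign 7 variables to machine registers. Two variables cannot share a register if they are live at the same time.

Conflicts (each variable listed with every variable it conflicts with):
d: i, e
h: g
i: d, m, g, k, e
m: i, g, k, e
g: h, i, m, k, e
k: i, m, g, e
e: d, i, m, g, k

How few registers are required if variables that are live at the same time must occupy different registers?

5

i, m, g, k, e all conflict with each other, so at least 5 registers are needed.
A valid assignment using 5 registers: d=3, h=1, i=2, m=5, g=3, k=4, e=1. Each listed conflict is separated.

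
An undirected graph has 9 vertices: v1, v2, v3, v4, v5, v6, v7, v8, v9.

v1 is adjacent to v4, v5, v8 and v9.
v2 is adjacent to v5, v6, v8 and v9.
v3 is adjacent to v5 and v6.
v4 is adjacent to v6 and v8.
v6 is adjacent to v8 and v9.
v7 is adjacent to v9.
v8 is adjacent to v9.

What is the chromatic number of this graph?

v2, v6, v8, v9 form a clique, so at least 4 colors are needed.
A valid assignment using 4 colors: v1=2, v2=4, v3=3, v4=3, v5=1, v6=2, v7=1, v8=1, v9=3. Each edge has distinct colors on its endpoints.

4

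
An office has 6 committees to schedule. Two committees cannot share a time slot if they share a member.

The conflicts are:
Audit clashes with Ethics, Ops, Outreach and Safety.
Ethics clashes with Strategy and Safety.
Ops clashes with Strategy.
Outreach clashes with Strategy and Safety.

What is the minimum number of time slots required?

3

Audit, Outreach, Safety pairwise conflict, so at least 3 time slots are needed.
Using 3 time slots: Audit=1, Ethics=2, Ops=2, Outreach=2, Strategy=1, Safety=3. Every pair that conflicts lands in different time slots.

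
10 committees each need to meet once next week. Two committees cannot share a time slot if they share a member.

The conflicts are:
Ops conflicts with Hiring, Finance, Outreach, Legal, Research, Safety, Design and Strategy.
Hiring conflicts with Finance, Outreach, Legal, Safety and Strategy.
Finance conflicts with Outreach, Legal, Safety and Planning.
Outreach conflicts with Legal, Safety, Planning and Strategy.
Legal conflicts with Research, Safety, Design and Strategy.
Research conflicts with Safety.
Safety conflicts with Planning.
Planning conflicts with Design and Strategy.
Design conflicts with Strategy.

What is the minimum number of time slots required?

Ops, Hiring, Finance, Outreach, Legal, Safety all conflict with each other, so at least 6 time slots are needed.
6 time slots suffice: Ops=1, Hiring=6, Finance=5, Outreach=4, Legal=2, Research=4, Safety=3, Planning=1, Design=4, Strategy=3. Each listed conflict is separated.

6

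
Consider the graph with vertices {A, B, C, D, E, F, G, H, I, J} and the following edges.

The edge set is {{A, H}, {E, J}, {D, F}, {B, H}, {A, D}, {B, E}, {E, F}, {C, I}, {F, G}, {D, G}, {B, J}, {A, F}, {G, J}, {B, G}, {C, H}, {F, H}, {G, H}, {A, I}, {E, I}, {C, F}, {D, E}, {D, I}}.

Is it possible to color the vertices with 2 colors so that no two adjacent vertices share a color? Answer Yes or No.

No

B, E, J are pairwise adjacent, so at least 3 colors are needed.
So 2 colors are not enough.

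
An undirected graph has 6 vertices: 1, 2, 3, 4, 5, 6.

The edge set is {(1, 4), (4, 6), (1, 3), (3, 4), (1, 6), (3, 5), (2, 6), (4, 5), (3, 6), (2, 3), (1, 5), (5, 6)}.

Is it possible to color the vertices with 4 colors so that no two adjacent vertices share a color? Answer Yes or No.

1, 3, 4, 5, 6 form a clique, so at least 5 colors are needed.
So 4 colors are not enough.

No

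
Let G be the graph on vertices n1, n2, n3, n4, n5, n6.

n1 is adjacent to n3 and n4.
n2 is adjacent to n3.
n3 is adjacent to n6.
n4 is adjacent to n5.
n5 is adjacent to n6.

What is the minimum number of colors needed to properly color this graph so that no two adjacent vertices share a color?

3

The cycle n4-n5-n6-n3-n1-n4 has odd length 5, so it cannot be 2-colored; at least 3 colors are needed.
One proper 3-coloring: n1=2, n2=2, n3=1, n4=3, n5=1, n6=2. Each edge has distinct colors on its endpoints.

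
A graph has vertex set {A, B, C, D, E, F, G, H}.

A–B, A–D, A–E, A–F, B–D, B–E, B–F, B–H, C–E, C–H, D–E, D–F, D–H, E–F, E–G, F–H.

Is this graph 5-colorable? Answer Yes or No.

The chromatic number is 5. A, B, D, E, F are mutually adjacent (a clique of size 5), so at least 5 colors are needed.
A valid assignment using 5 colors: A=purple, B=yellow, C=blue, D=green, E=red, F=blue, G=blue, H=red.
That is already a proper 5-coloring.

Yes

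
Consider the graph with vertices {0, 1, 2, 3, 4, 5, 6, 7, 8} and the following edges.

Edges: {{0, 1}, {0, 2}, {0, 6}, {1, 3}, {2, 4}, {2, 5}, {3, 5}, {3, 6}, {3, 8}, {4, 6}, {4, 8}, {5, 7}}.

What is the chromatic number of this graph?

The cycle 6-4-2-5-3-6 has odd length 5, so it cannot be 2-colored; at least 3 colors are needed.
3 colors suffice: color a → {2, 3, 7}; color b → {0, 4, 5}; color c → {1, 6, 8}. Each edge has distinct colors on its endpoints.

3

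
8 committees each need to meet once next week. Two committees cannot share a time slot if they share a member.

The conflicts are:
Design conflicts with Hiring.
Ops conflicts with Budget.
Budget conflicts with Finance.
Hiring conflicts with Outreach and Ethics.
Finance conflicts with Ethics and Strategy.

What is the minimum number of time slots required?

2

Design and Hiring conflict, so at least 2 time slots are needed.
2 time slots suffice: time slot 1 → {Ops, Hiring, Finance}; time slot 2 → {Design, Budget, Outreach, Ethics, Strategy}. Every pair that conflicts lands in different time slots.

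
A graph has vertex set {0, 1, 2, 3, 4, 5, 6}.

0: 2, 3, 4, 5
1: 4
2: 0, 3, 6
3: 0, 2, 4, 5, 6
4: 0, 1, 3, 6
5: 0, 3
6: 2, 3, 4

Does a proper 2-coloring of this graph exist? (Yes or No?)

0, 2, 3 are pairwise adjacent, so at least 3 colors are needed.
So 2 colors are not enough.

No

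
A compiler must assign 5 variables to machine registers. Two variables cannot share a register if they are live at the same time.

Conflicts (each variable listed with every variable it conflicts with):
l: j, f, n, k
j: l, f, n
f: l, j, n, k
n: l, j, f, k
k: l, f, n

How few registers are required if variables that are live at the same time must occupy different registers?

l, j, f, n pairwise conflict, so at least 4 registers are needed.
Using 4 registers: l=2, j=4, f=1, n=3, k=4. Each listed conflict is separated.

4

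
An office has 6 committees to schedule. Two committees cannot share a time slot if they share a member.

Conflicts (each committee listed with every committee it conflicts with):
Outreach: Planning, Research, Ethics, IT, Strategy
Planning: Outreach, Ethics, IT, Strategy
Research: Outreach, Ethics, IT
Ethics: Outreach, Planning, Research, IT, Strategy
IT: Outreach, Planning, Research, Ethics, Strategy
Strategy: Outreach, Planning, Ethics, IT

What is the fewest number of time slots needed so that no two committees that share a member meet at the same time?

Outreach, Planning, Ethics, IT, Strategy all conflict with each other, so at least 5 time slots are needed.
5 time slots suffice: time slot 1 → {Ethics}; time slot 2 → {Outreach}; time slot 3 → {IT}; time slot 4 → {Research, Strategy}; time slot 5 → {Planning}. Every pair that conflicts lands in different time slots.

5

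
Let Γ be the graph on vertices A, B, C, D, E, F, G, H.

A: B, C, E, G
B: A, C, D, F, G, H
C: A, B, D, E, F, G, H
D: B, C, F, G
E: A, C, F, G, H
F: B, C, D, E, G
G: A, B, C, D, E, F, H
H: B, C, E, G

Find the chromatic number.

B, C, D, F, G form a clique, so at least 5 colors are needed.
One proper 5-coloring: A=4, B=3, C=1, D=5, E=3, F=4, G=2, H=4. Each edge has distinct colors on its endpoints.

5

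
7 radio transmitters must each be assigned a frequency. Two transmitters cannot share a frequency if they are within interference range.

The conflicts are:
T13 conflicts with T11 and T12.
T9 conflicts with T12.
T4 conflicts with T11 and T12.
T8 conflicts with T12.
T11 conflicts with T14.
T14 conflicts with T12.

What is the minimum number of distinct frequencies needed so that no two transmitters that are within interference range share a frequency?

T4 and T11 conflict, so at least 2 frequencies are needed.
2 frequencies suffice: frequency 1 → {T11, T12}; frequency 2 → {T13, T9, T4, T8, T14}. No two conflicting transmitters share a frequency.

2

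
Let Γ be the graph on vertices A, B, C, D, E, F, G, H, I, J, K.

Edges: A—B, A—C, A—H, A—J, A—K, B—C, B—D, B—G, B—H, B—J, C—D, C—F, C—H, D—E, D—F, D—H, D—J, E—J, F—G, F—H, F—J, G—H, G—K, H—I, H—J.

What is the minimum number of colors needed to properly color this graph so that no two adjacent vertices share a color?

B, C, D, H form a clique, so at least 4 colors are needed.
4 colors suffice: A=blue, B=yellow, C=green, D=blue, E=red, F=yellow, G=blue, H=red, I=blue, J=green, K=red. No two adjacent vertices share a color.

4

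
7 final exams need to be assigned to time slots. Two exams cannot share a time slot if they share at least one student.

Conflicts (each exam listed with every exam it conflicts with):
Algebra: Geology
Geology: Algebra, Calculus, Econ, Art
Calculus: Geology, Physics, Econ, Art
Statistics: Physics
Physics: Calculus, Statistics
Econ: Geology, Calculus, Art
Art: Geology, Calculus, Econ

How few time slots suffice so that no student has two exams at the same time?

Geology, Calculus, Econ, Art pairwise conflict, so at least 4 time slots are needed.
4 time slots suffice: Algebra=2, Geology=1, Calculus=2, Statistics=2, Physics=1, Econ=4, Art=3. No two conflicting exams share a time slot.

4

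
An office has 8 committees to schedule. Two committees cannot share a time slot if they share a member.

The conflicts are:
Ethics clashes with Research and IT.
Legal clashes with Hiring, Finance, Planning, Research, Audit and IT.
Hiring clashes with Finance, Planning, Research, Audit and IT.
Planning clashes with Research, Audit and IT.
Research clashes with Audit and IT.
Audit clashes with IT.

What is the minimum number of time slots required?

Legal, Hiring, Planning, Research, Audit, IT are mutually in conflict, so at least 6 time slots are needed.
6 time slots suffice: time slot 1 → {Finance, IT}; time slot 2 → {Ethics, Hiring}; time slot 3 → {Research}; time slot 4 → {Legal}; time slot 5 → {Audit}; time slot 6 → {Planning}. Each listed conflict is separated.

6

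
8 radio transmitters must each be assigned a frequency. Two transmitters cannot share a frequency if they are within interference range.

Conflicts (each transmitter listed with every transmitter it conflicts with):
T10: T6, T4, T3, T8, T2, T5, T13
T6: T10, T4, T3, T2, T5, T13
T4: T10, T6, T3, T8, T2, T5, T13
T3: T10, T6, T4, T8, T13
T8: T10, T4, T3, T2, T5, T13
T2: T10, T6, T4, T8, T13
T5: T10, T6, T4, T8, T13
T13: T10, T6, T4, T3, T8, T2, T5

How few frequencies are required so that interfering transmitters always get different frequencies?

5

T10, T6, T4, T3, T13 are mutually in conflict, so at least 5 frequencies are needed.
5 frequencies suffice: T10=1, T6=4, T4=3, T3=5, T8=4, T2=5, T5=5, T13=2. Every pair that conflicts lands in different frequencies.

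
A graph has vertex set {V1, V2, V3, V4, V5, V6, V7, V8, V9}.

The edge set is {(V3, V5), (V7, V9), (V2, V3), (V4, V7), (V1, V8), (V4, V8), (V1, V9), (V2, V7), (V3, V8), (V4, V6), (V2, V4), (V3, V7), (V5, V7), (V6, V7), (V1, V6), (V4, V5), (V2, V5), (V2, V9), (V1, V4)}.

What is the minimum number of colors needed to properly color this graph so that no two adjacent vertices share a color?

V2, V4, V5, V7 are mutually adjacent (a clique of size 4), so at least 4 colors are needed.
One proper 4-coloring: V1=2, V2=3, V3=1, V4=1, V5=4, V6=3, V7=2, V8=3, V9=1. Each edge has distinct colors on its endpoints.

4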